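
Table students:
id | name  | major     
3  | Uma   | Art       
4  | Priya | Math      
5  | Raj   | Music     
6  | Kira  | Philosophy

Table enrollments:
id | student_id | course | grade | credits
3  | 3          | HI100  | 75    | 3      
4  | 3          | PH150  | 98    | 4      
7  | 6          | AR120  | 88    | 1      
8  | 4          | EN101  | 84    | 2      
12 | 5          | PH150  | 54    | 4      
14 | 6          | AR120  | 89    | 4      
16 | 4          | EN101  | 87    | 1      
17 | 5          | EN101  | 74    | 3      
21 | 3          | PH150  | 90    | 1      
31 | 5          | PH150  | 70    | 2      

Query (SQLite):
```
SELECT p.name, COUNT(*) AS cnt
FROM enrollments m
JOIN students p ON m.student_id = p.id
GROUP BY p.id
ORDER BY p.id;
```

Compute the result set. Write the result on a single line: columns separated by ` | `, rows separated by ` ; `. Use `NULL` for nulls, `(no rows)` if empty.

Uma | 3 ; Priya | 2 ; Raj | 3 ; Kira | 2

Join each enrollments row to its students via student_id.
Group joined rows by students.id; compute COUNT(*) per group.
  3: ids {3, 4, 21} → COUNT(*)=3
  4: ids {8, 16} → COUNT(*)=2
  5: ids {12, 17, 31} → COUNT(*)=3
  6: ids {7, 14} → COUNT(*)=2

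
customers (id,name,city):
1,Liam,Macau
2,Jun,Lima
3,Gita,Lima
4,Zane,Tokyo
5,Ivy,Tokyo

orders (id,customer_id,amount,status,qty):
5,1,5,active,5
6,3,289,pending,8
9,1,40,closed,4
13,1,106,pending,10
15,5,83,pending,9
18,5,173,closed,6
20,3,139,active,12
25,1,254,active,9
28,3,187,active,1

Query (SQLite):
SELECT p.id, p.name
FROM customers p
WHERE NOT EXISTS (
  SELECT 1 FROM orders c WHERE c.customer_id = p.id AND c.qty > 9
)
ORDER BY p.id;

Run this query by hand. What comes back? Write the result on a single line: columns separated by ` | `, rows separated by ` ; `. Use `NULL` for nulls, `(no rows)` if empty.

2 | Jun ; 4 | Zane ; 5 | Ivy

For each customers row, check whether any orders with matching customer_id has qty > 9.
Keep rows where that is false.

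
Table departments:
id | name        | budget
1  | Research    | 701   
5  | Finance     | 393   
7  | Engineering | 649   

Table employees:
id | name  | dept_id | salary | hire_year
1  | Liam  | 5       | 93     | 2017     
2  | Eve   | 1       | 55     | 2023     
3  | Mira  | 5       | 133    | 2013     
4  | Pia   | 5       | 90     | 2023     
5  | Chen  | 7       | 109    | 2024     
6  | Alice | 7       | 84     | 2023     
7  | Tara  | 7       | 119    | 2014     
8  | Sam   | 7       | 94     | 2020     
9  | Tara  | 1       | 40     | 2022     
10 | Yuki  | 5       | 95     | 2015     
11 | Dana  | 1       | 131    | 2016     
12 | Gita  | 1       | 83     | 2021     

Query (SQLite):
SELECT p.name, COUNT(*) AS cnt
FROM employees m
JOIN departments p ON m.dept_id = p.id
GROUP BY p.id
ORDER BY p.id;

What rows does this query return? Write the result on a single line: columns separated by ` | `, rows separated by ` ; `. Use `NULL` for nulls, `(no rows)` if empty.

Join each employees row to its departments via dept_id.
Group joined rows by departments.id; compute COUNT(*) per group.
  1: ids {2, 9, 11, 12} → COUNT(*)=4
  5: ids {1, 3, 4, 10} → COUNT(*)=4
  7: ids {5, 6, 7, 8} → COUNT(*)=4

Research | 4 ; Finance | 4 ; Engineering | 4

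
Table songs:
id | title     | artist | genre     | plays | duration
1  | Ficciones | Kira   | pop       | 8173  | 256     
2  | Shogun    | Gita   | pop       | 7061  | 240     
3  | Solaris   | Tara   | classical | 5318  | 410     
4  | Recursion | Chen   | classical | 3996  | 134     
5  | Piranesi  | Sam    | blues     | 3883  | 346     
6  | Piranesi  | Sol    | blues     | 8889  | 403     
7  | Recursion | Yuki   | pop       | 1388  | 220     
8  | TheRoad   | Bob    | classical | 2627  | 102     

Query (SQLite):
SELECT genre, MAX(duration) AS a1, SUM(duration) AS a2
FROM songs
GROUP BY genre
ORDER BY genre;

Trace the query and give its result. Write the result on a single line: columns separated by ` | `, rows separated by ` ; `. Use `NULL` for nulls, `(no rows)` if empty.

Group songs by genre.
Per group compute: MAX(duration), SUM(duration).
  blues: ids {5, 6} → MAX(duration)=403, SUM(duration)=749
  classical: ids {3, 4, 8} → MAX(duration)=410, SUM(duration)=646
  pop: ids {1, 2, 7} → MAX(duration)=256, SUM(duration)=716

blues | 403 | 749 ; classical | 410 | 646 ; pop | 256 | 716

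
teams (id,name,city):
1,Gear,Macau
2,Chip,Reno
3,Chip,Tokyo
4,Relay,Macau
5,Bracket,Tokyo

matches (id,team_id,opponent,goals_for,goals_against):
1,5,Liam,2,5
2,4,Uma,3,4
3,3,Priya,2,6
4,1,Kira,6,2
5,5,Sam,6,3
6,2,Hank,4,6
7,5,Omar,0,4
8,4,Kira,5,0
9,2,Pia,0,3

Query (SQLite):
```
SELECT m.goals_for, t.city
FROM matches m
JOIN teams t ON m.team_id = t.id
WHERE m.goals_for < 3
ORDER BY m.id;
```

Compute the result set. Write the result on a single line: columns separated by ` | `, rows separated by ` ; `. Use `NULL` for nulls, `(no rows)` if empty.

2 | Tokyo ; 2 | Tokyo ; 0 | Tokyo ; 0 | Reno

Each matches row matches the teams row where team_id = teams.id.
Then keep rows with m.goals_for < 3.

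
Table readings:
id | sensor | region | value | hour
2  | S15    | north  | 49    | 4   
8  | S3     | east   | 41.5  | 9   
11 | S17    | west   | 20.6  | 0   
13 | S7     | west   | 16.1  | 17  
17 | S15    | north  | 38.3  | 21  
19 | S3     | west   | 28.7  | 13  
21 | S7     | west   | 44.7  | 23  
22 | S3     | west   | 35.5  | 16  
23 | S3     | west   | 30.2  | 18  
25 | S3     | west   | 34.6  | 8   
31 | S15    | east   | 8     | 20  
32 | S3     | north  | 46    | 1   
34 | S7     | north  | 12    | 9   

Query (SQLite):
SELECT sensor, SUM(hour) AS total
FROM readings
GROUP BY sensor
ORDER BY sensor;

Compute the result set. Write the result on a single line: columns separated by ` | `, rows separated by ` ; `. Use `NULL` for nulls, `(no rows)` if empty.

Partition readings by sensor; compute SUM(hour) within each group.
  S15: ids {2, 17, 31} → SUM(hour)=45
  S17: ids {11} → SUM(hour)=0
  S3: ids {8, 19, 22, 23, 25, 32} → SUM(hour)=65
  S7: ids {13, 21, 34} → SUM(hour)=49

S15 | 45 ; S17 | 0 ; S3 | 65 ; S7 | 49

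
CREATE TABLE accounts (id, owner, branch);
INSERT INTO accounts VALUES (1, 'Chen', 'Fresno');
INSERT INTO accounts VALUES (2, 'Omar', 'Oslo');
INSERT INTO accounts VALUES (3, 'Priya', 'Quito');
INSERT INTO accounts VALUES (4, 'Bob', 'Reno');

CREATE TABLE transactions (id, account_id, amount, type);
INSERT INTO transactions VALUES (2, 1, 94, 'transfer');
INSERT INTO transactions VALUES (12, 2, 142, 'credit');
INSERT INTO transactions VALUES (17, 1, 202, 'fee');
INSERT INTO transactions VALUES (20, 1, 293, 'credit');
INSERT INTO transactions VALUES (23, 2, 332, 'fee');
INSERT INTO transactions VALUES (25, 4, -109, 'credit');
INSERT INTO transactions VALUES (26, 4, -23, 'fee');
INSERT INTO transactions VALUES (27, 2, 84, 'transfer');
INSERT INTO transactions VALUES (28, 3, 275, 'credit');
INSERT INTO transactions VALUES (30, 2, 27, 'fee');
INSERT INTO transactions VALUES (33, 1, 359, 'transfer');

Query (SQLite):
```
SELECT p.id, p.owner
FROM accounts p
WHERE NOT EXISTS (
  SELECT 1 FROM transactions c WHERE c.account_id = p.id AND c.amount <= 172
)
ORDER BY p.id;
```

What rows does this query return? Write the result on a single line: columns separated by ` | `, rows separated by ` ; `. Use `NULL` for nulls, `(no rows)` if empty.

3 | Priya

For each accounts row, check whether any transactions with matching account_id has amount <= 172.
Keep rows where that is false.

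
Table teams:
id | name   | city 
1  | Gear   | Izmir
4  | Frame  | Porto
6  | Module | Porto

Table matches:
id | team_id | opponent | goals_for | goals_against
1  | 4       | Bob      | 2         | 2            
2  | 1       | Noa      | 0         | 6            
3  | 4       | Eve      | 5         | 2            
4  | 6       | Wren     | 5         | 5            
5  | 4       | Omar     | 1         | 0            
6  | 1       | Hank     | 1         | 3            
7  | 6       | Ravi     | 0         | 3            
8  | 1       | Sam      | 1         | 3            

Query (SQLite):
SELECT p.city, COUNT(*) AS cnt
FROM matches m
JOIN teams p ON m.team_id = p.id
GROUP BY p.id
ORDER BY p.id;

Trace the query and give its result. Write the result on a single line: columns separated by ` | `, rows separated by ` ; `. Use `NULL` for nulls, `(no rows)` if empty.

Izmir | 3 ; Porto | 3 ; Porto | 2

Join each matches row to its teams via team_id.
Group joined rows by teams.id; compute COUNT(*) per group.
  1: ids {2, 6, 8} → COUNT(*)=3
  4: ids {1, 3, 5} → COUNT(*)=3
  6: ids {4, 7} → COUNT(*)=2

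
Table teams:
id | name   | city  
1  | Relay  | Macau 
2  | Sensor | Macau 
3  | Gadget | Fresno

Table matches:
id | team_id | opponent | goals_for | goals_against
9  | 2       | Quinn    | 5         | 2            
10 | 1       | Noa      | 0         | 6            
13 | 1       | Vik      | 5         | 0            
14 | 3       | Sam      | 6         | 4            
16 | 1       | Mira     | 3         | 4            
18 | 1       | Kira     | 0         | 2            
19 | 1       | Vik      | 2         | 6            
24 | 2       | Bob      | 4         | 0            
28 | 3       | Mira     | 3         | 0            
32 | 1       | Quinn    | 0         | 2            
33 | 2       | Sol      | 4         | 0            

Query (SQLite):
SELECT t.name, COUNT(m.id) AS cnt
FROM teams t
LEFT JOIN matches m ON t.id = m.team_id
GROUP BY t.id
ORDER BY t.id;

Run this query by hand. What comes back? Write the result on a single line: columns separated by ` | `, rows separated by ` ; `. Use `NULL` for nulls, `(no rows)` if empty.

Relay | 6 ; Sensor | 3 ; Gadget | 2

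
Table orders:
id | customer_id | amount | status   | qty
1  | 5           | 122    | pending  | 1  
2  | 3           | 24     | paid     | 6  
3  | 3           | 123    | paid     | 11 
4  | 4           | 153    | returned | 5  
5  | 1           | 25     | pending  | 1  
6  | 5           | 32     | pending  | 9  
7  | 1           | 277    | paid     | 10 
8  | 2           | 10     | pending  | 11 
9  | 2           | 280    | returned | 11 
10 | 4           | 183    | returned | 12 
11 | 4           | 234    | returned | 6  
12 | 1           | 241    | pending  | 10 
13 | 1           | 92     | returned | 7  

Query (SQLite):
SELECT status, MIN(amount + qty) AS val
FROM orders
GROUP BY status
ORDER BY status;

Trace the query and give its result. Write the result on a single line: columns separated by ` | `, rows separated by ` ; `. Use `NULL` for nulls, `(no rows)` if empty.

paid | 30 ; pending | 21 ; returned | 99

For each row compute amount + qty.
Group by status; take MIN of the expression per group.
  paid: ids {2, 3, 7} → MIN(amount + qty)=30
  pending: ids {1, 5, 6, 8, 12} → MIN(amount + qty)=21
  returned: ids {4, 9, 10, 11, 13} → MIN(amount + qty)=99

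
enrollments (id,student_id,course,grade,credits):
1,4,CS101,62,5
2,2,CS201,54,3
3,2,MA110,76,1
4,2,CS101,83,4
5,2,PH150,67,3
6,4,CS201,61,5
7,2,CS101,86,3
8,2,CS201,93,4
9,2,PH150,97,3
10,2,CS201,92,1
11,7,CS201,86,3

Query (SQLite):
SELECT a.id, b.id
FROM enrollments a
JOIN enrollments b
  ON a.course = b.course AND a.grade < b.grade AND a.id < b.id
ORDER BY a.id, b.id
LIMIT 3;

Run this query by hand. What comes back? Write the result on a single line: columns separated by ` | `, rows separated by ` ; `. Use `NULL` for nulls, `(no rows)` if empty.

Pairs (a,b) with same course, a.grade < b.grade, a.id < b.id.
course groups: CS101:{1,4,7} CS201:{2,6,8,10,11} MA110:{3} PH150:{5,9}
Ordered by (a.id, b.id); first 3.

1 | 4 ; 1 | 7 ; 2 | 6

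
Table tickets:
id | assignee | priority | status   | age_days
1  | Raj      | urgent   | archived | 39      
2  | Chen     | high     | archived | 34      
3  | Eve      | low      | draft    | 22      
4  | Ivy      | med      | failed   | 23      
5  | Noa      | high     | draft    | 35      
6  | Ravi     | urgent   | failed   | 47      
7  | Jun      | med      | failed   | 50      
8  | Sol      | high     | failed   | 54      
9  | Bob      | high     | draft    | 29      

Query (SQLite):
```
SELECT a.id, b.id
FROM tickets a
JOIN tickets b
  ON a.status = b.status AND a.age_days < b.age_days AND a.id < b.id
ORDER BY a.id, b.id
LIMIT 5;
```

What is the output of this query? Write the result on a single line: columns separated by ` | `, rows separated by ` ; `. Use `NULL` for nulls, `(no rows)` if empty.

Pairs (a,b) with same status, a.age_days < b.age_days, a.id < b.id.
status groups: archived:{1,2} draft:{3,5,9} failed:{4,6,7,8}
Ordered by (a.id, b.id); first 5.

3 | 5 ; 3 | 9 ; 4 | 6 ; 4 | 7 ; 4 | 8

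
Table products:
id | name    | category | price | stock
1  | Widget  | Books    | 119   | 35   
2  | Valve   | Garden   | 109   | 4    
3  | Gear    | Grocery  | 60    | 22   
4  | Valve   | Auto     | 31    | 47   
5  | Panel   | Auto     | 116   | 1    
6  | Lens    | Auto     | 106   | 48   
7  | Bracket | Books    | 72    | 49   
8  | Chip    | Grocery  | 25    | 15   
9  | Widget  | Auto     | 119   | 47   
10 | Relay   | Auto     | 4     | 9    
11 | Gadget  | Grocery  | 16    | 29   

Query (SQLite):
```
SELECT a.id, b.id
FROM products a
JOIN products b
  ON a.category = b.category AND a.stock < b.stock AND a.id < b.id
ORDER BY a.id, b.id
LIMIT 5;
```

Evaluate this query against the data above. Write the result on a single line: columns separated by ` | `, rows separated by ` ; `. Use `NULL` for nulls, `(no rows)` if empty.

Pairs (a,b) with same category, a.stock < b.stock, a.id < b.id.
category groups: Auto:{4,5,6,9,10} Books:{1,7} Garden:{2} Grocery:{3,8,11}
Ordered by (a.id, b.id); first 5.

1 | 7 ; 3 | 11 ; 4 | 6 ; 5 | 6 ; 5 | 9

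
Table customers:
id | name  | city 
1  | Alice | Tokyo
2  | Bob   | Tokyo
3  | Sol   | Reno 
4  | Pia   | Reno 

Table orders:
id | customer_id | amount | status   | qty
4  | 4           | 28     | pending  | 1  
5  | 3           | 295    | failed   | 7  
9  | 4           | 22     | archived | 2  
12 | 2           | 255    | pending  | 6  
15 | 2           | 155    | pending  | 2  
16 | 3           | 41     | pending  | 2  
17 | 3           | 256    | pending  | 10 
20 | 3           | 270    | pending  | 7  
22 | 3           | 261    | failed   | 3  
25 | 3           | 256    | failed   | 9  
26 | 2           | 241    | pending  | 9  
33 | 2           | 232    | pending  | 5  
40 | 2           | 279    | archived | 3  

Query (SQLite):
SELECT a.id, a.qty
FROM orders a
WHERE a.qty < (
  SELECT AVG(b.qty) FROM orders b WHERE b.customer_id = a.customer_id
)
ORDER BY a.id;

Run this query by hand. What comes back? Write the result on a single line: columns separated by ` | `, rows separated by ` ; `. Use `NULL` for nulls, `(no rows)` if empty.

4 | 1 ; 15 | 2 ; 16 | 2 ; 22 | 3 ; 40 | 3

For each orders row a, compute AVG(qty) over rows sharing a.customer_id.
Keep row a if a.qty < that per-group AVG.
  customer_id=2: AVG(qty) = 5.0
  customer_id=3: AVG(qty) = 6.333333
  customer_id=4: AVG(qty) = 1.5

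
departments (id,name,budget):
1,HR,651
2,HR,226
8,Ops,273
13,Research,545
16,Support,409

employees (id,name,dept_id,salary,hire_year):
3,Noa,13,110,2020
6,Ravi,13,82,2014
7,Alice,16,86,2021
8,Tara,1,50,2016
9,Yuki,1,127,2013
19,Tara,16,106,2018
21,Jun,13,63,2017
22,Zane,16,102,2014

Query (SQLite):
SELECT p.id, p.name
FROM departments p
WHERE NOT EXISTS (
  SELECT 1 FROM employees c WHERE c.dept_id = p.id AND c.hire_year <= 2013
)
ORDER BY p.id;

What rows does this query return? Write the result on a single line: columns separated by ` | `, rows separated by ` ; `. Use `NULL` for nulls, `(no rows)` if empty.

2 | HR ; 8 | Ops ; 13 | Research ; 16 | Support

For each departments row, check whether any employees with matching dept_id has hire_year <= 2013.
Keep rows where that is false.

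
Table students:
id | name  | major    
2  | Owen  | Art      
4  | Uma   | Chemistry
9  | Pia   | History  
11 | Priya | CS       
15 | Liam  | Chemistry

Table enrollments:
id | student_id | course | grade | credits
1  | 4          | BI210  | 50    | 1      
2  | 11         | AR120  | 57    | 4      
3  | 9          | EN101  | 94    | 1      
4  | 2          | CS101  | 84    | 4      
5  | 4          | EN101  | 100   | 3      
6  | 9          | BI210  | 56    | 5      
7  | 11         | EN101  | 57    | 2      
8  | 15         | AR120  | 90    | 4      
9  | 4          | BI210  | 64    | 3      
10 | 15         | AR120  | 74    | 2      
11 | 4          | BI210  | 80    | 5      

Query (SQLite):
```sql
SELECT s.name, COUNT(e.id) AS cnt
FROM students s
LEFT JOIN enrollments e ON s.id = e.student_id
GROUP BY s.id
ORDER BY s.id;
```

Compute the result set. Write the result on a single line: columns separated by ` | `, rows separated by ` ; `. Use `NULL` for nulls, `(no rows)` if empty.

Owen | 1 ; Uma | 4 ; Pia | 2 ; Priya | 2 ; Liam | 2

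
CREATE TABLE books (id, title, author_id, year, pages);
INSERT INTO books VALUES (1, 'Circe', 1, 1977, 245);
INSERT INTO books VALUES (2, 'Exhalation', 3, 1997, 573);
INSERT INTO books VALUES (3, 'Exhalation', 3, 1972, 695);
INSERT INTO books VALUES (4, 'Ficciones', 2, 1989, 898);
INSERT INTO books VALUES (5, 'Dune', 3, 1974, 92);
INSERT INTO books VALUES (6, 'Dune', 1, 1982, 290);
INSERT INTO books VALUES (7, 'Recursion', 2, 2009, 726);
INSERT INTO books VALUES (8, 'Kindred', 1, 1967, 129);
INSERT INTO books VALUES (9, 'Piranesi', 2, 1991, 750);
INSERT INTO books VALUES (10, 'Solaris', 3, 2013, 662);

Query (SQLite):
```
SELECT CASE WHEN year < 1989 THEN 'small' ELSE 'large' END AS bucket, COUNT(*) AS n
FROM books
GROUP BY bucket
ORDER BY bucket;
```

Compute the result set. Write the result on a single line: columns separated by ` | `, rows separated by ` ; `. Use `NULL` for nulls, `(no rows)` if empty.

large | 5 ; small | 5

Bucket rows by year < 1989 → 'small' else 'large'; count each bucket.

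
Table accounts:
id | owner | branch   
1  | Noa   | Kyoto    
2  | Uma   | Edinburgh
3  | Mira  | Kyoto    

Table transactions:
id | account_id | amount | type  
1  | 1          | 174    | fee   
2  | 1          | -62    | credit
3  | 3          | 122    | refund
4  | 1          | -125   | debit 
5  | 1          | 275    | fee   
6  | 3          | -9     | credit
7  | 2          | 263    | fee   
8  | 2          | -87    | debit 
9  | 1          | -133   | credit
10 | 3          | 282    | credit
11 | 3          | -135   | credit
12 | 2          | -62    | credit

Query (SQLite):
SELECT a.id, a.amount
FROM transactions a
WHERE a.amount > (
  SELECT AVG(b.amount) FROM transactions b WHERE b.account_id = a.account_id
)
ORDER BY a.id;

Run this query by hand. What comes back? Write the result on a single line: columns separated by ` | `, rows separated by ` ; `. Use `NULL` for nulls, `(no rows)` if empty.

1 | 174 ; 3 | 122 ; 5 | 275 ; 7 | 263 ; 10 | 282

For each transactions row a, compute AVG(amount) over rows sharing a.account_id.
Keep row a if a.amount > that per-group AVG.
  account_id=1: AVG(amount) = 25.8
  account_id=2: AVG(amount) = 38.0
  account_id=3: AVG(amount) = 65.0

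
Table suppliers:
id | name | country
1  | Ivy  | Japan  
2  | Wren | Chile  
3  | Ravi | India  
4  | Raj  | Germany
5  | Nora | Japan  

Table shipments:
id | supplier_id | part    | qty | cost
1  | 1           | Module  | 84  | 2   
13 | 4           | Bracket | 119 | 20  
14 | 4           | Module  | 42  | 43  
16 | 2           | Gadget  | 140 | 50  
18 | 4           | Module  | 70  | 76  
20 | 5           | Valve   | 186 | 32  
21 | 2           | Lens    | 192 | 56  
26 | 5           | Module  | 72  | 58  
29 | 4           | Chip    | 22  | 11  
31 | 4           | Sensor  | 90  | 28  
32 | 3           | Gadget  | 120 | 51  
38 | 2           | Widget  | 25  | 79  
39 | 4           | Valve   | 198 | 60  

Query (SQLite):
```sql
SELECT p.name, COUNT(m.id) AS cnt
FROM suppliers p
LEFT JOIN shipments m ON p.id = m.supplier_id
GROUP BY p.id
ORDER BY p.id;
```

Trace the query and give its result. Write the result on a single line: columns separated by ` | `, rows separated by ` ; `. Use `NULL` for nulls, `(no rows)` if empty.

LEFT JOIN keeps every suppliers row; unmatched ones get NULL for shipments columns.
Group by suppliers.id and compute COUNT(m.id). COUNT(col) of an all-NULL group is 0.
  1: ids {1} → COUNT(m.id)=1
  2: ids {16, 21, 38} → COUNT(m.id)=3
  3: ids {32} → COUNT(m.id)=1
  4: ids {13, 14, 18, 29, 31, 39} → COUNT(m.id)=6
  5: ids {20, 26} → COUNT(m.id)=2

Ivy | 1 ; Wren | 3 ; Ravi | 1 ; Raj | 6 ; Nora | 2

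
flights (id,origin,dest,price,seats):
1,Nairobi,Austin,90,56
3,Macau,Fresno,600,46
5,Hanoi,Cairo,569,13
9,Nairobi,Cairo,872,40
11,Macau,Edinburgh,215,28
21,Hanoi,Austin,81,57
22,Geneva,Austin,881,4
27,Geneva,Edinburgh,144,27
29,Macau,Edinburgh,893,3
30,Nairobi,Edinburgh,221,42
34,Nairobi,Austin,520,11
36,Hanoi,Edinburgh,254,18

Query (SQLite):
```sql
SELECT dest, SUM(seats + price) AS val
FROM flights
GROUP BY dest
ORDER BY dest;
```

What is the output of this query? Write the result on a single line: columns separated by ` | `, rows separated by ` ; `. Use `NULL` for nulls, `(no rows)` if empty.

Austin | 1700 ; Cairo | 1494 ; Edinburgh | 1845 ; Fresno | 646

For each row compute seats + price.
Group by dest; take SUM of the expression per group.
  Austin: ids {1, 21, 22, 34} → SUM(seats + price)=1700
  Cairo: ids {5, 9} → SUM(seats + price)=1494
  Edinburgh: ids {11, 27, 29, 30, 36} → SUM(seats + price)=1845
  Fresno: ids {3} → SUM(seats + price)=646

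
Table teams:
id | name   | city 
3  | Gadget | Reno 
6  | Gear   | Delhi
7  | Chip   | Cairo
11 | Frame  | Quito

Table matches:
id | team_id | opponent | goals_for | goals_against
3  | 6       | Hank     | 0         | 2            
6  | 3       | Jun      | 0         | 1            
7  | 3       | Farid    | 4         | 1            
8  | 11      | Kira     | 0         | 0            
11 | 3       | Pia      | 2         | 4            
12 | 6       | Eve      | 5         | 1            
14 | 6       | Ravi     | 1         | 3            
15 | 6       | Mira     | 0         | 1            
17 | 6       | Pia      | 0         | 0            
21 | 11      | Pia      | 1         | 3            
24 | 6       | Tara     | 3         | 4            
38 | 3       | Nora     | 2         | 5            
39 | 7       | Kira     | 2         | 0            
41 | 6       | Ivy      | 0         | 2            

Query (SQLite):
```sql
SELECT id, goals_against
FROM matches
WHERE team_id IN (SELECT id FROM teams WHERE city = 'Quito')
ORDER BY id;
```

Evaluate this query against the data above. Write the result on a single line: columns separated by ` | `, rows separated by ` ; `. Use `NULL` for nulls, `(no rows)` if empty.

8 | 0 ; 21 | 3

Inner query: teams.id where city = 'Quito'.
Outer: keep matches rows whose team_id is in that set.
Inner query → {11}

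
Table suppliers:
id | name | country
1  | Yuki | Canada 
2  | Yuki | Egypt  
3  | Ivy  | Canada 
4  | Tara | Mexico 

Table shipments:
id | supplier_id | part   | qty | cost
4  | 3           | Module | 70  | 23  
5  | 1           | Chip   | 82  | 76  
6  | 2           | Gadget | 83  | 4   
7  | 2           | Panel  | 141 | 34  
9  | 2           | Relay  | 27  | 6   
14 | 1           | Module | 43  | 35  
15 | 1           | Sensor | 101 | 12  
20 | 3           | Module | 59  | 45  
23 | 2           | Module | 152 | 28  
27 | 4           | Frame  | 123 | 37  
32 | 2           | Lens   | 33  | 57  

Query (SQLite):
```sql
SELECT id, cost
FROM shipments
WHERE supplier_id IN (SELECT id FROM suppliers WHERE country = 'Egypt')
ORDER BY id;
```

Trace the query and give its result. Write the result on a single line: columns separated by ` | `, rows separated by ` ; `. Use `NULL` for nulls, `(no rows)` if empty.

Inner query: suppliers.id where country = 'Egypt'.
Outer: keep shipments rows whose supplier_id is in that set.
Inner query → {2}

6 | 4 ; 7 | 34 ; 9 | 6 ; 23 | 28 ; 32 | 57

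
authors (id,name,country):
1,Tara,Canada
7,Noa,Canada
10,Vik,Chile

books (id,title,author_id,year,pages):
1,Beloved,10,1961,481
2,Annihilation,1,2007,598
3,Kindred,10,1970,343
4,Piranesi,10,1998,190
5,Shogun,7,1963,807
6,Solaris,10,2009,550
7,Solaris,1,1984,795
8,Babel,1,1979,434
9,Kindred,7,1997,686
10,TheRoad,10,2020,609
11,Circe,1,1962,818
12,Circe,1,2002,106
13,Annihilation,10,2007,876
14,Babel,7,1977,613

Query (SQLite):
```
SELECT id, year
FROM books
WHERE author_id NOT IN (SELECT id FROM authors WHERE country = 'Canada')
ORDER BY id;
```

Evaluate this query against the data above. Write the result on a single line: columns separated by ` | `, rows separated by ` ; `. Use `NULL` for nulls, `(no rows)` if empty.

1 | 1961 ; 3 | 1970 ; 4 | 1998 ; 6 | 2009 ; 10 | 2020 ; 13 | 2007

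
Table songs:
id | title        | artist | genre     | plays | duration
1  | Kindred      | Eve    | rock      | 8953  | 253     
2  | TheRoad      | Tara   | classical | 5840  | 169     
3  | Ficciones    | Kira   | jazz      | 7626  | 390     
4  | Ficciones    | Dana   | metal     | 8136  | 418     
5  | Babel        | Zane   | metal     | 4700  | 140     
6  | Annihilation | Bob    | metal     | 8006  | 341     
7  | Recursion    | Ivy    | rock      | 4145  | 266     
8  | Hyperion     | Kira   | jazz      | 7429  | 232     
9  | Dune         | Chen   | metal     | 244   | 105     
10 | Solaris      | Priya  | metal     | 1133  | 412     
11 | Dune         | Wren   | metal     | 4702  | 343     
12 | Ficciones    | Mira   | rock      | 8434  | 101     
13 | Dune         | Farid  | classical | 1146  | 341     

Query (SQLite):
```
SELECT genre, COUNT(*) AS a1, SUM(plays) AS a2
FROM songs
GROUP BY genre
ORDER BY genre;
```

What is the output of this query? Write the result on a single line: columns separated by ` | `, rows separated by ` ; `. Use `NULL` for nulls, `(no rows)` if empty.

classical | 2 | 6986 ; jazz | 2 | 15055 ; metal | 6 | 26921 ; rock | 3 | 21532

Group songs by genre.
Per group compute: COUNT(*), SUM(plays).
  classical: ids {2, 13} → COUNT(*)=2, SUM(plays)=6986
  jazz: ids {3, 8} → COUNT(*)=2, SUM(plays)=15055
  metal: ids {4, 5, 6, 9, 10, 11} → COUNT(*)=6, SUM(plays)=26921
  rock: ids {1, 7, 12} → COUNT(*)=3, SUM(plays)=21532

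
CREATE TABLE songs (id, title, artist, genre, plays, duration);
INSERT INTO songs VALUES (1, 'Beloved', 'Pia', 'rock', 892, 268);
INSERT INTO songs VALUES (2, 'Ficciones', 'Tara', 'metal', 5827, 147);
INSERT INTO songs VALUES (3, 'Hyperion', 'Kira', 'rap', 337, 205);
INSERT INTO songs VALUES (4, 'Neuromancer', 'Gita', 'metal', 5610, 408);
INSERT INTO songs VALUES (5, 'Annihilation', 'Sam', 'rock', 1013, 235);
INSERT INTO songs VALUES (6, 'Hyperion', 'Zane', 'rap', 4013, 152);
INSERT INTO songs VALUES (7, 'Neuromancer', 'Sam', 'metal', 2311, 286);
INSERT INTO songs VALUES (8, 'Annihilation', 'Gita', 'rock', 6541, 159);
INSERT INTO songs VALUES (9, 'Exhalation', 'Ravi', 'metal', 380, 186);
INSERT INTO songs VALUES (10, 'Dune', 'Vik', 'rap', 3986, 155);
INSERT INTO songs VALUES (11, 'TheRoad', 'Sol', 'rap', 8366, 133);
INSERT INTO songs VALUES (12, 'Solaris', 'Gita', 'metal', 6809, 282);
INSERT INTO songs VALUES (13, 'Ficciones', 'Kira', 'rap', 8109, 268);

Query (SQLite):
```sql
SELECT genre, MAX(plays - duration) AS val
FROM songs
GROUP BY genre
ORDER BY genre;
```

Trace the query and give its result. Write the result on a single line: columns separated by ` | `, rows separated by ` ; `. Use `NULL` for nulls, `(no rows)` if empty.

metal | 6527 ; rap | 8233 ; rock | 6382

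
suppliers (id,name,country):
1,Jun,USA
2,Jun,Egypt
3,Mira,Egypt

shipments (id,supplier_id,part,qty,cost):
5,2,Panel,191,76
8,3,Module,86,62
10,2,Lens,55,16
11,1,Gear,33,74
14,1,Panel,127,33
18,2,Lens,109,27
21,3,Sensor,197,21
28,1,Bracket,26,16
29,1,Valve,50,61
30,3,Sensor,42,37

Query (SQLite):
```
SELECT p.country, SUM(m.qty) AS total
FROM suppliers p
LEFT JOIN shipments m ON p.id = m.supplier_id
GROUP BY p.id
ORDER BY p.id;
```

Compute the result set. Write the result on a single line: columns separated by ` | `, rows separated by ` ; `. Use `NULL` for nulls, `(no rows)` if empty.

USA | 236 ; Egypt | 355 ; Egypt | 325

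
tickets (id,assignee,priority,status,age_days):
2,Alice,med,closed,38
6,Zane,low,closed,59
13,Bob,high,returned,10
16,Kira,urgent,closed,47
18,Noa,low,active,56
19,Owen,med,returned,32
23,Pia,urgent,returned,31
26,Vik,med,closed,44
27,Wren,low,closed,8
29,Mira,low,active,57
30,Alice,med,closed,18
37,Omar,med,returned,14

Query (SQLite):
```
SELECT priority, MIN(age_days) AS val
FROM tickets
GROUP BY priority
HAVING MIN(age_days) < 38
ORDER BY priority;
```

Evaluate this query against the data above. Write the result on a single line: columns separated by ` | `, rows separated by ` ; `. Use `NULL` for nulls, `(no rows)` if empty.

high | 10 ; low | 8 ; med | 14 ; urgent | 31

Partition tickets by priority; compute MIN(age_days) within each group.
HAVING: keep groups where MIN(age_days) < 38.
  high: ids {13} → MIN(age_days)=10
  low: ids {6, 18, 27, 29} → MIN(age_days)=8
  med: ids {2, 19, 26, 30, 37} → MIN(age_days)=14
  urgent: ids {16, 23} → MIN(age_days)=31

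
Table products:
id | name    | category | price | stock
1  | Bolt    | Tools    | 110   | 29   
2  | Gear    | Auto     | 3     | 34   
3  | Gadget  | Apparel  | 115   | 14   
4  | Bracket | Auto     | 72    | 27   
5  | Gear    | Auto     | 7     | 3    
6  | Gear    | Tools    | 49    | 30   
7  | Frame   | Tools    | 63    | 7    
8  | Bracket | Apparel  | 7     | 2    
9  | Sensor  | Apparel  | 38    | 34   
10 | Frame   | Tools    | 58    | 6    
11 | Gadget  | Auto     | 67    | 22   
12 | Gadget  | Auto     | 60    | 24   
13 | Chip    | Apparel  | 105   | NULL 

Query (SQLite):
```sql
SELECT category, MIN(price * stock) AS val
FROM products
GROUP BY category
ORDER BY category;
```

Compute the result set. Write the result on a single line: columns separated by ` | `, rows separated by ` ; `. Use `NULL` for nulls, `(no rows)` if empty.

Apparel | 14 ; Auto | 21 ; Tools | 348

For each row compute price * stock.
Group by category; take MIN of the expression per group.
  Apparel: ids {3, 8, 9, 13} → MIN(price * stock)=14
  Auto: ids {2, 4, 5, 11, 12} → MIN(price * stock)=21
  Tools: ids {1, 6, 7, 10} → MIN(price * stock)=348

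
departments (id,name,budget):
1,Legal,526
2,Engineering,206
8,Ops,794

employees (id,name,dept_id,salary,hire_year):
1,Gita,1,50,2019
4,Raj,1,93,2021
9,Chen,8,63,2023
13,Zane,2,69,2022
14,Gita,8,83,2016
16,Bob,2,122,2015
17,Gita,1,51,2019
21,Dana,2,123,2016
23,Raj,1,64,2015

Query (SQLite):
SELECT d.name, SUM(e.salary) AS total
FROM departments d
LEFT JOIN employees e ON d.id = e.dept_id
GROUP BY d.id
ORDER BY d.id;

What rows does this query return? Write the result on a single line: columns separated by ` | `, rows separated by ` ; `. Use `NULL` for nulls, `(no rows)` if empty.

LEFT JOIN keeps every departments row; unmatched ones get NULL for employees columns.
Group by departments.id and compute SUM(e.salary). SUM over an all-NULL group is NULL.
  1: ids {1, 4, 17, 23} → SUM(e.salary)=258
  2: ids {13, 16, 21} → SUM(e.salary)=314
  8: ids {9, 14} → SUM(e.salary)=146

Legal | 258 ; Engineering | 314 ; Ops | 146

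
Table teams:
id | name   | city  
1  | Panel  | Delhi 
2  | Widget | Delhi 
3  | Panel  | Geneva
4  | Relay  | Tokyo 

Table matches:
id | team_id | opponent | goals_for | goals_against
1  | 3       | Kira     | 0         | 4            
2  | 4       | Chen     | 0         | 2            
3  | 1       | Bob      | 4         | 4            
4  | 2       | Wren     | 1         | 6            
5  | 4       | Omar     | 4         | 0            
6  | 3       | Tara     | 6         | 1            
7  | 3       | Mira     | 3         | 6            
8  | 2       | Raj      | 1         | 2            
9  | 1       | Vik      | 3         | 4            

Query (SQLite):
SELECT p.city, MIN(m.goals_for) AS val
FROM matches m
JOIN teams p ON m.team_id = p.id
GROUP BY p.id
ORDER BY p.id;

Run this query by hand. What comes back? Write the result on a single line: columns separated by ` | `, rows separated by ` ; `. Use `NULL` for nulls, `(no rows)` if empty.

Delhi | 3 ; Delhi | 1 ; Geneva | 0 ; Tokyo | 0

Join each matches row to its teams via team_id.
Group joined rows by teams.id; compute MIN(m.goals_for) per group.
  1: ids {3, 9} → MIN(m.goals_for)=3
  2: ids {4, 8} → MIN(m.goals_for)=1
  3: ids {1, 6, 7} → MIN(m.goals_for)=0
  4: ids {2, 5} → MIN(m.goals_for)=0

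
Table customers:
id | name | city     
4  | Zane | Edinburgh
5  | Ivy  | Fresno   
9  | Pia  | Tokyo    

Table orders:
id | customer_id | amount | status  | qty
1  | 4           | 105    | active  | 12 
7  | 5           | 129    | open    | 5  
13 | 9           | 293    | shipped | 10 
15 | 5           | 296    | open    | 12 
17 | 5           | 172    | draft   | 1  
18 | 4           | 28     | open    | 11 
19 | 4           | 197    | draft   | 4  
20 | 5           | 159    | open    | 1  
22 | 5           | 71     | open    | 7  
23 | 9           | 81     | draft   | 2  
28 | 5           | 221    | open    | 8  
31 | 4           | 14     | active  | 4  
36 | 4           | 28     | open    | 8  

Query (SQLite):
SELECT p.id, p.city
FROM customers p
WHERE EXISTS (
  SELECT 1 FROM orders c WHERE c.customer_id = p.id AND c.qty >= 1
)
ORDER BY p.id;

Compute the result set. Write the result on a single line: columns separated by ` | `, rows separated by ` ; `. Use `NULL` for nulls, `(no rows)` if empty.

4 | Edinburgh ; 5 | Fresno ; 9 | Tokyo

For each customers row, check whether any orders with matching customer_id has qty >= 1.
Keep rows where that is true.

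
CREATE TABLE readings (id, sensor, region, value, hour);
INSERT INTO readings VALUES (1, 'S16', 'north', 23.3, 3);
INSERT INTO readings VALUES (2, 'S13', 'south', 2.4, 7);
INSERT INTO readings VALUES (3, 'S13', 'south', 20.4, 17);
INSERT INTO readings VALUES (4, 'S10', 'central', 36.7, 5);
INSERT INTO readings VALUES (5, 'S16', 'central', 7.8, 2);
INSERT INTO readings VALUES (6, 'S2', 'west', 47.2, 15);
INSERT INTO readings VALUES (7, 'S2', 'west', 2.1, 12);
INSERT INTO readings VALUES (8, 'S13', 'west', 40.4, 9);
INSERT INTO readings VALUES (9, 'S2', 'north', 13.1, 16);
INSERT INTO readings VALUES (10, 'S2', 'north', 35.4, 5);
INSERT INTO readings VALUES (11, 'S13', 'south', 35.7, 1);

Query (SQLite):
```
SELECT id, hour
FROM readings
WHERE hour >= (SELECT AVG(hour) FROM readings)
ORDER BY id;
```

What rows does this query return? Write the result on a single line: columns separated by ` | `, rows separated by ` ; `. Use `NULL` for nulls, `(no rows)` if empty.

3 | 17 ; 6 | 15 ; 7 | 12 ; 8 | 9 ; 9 | 16

Scalar subquery: AVG(hour) over all readings rows = 8.363636 (≈; comparison uses full precision).
Keep rows where hour >= that value.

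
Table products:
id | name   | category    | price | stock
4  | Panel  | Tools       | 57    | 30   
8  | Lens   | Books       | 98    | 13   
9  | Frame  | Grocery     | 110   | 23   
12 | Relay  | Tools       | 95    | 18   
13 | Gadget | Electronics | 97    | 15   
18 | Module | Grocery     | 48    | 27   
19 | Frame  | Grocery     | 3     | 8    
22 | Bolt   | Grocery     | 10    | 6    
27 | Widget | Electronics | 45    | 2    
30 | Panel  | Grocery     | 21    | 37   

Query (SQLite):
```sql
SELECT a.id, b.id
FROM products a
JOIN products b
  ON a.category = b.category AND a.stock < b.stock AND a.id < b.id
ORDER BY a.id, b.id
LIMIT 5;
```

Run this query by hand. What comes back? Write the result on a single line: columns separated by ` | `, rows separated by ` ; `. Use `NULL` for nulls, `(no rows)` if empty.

Pairs (a,b) with same category, a.stock < b.stock, a.id < b.id.
category groups: Books:{8} Electronics:{13,27} Grocery:{9,18,19,22,30} Tools:{4,12}
Ordered by (a.id, b.id); first 5.

9 | 18 ; 9 | 30 ; 18 | 30 ; 19 | 30 ; 22 | 30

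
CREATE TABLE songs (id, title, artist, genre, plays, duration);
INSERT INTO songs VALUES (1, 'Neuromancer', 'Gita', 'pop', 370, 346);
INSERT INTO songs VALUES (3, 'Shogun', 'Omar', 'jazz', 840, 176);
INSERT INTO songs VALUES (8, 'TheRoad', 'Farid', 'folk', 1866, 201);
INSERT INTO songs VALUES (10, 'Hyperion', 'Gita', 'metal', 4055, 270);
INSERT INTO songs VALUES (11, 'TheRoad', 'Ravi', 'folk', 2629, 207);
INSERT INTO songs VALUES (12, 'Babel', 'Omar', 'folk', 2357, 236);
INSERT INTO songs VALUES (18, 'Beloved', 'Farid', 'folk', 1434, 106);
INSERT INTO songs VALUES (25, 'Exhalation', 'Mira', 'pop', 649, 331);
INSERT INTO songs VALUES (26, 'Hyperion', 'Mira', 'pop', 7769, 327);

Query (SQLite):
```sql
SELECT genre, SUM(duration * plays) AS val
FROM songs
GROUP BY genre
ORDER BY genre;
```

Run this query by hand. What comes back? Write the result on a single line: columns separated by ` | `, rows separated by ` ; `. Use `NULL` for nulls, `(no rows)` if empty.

folk | 1627525 ; jazz | 147840 ; metal | 1094850 ; pop | 2883302

For each row compute duration * plays.
Group by genre; take SUM of the expression per group.
  folk: ids {8, 11, 12, 18} → SUM(duration * plays)=1627525
  jazz: ids {3} → SUM(duration * plays)=147840
  metal: ids {10} → SUM(duration * plays)=1094850
  pop: ids {1, 25, 26} → SUM(duration * plays)=2883302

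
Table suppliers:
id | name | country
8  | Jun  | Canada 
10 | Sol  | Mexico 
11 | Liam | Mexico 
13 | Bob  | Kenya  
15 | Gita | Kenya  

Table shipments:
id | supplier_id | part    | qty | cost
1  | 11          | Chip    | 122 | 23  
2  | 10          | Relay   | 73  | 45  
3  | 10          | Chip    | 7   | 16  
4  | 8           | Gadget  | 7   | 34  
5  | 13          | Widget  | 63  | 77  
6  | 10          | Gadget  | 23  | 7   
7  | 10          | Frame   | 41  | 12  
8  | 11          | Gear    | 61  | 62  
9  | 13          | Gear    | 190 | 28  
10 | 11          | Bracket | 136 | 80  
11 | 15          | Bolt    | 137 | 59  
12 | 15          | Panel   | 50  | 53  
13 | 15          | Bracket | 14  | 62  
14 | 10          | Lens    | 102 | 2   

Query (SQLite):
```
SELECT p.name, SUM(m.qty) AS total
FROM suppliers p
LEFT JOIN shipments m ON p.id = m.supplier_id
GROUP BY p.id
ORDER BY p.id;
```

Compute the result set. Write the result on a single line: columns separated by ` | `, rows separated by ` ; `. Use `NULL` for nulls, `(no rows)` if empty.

Jun | 7 ; Sol | 246 ; Liam | 319 ; Bob | 253 ; Gita | 201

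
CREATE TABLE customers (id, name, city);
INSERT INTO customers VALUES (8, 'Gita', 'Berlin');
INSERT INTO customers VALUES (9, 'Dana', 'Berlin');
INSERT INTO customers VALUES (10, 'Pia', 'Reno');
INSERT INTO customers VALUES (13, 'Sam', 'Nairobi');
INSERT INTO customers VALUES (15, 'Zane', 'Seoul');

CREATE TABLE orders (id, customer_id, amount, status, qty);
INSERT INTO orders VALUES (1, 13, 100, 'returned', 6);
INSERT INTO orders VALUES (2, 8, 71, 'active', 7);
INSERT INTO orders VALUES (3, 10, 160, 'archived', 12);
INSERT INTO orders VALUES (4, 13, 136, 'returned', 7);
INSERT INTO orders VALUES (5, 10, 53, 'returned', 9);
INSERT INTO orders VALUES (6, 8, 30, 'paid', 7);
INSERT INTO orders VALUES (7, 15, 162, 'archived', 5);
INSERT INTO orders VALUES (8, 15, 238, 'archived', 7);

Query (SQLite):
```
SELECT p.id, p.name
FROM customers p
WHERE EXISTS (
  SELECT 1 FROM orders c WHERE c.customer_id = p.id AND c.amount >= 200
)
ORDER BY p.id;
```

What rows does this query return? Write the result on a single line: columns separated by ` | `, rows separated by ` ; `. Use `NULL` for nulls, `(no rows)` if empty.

For each customers row, check whether any orders with matching customer_id has amount >= 200.
Keep rows where that is true.

15 | Zane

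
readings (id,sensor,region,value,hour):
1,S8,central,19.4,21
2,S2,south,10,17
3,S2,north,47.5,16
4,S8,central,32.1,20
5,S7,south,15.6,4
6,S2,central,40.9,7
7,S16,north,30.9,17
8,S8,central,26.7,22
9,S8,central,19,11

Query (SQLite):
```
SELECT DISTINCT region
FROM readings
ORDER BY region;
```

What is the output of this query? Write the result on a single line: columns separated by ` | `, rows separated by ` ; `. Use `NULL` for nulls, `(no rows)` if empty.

central ; north ; south

Collect distinct region values from readings.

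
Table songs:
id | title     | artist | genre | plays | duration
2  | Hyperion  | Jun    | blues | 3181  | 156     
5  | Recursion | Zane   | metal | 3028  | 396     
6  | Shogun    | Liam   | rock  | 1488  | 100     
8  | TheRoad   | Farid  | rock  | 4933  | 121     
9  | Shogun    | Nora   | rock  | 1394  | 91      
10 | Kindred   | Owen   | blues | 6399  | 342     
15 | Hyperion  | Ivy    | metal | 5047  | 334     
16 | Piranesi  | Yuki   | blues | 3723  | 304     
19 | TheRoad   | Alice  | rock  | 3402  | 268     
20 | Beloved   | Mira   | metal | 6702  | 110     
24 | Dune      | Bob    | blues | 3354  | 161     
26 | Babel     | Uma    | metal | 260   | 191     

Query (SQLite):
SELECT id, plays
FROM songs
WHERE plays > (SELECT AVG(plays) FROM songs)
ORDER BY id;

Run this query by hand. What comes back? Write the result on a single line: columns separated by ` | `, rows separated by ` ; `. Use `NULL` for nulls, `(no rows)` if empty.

Scalar subquery: AVG(plays) over all songs rows = 3575.916667 (≈; comparison uses full precision).
Keep rows where plays > that value.

8 | 4933 ; 10 | 6399 ; 15 | 5047 ; 16 | 3723 ; 20 | 6702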